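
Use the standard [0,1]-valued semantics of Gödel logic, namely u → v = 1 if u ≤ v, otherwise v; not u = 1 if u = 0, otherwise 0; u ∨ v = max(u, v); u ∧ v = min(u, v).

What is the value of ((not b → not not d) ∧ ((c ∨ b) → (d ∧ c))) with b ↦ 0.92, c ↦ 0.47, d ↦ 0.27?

0.27

not b: Gödel ¬ of 0.92 = 0 (operand ≠ 0)
not d: Gödel ¬ of 0.27 = 0 (operand ≠ 0)
not not d: Gödel ¬ of 0 = 1 (operand is 0)
(not b → not not d): 0 ≤ 1, so result = 1
(c ∨ b) = max(0.47, 0.92) = 0.92
(d ∧ c) = min(0.27, 0.47) = 0.27
((c ∨ b) → (d ∧ c)): 0.92 > 0.27, so result = 0.27
((not b → not not d) ∧ ((c ∨ b) → (d ∧ c))) = min(1, 0.27) = 0.27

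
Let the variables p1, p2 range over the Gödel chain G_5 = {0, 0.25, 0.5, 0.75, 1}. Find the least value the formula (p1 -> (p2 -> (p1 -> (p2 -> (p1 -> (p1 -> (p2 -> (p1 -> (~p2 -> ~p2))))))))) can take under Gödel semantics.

1.00

Every assignment gives 1. For instance at p1 = 0, p2 = 0:
  ~p2: Gödel ¬ of 0 = 1 (operand is 0)
  ~p2: Gödel ¬ of 0 = 1 (operand is 0)
  (~p2 -> ~p2): 1 ≤ 1, so result = 1
  (p1 -> (~p2 -> ~p2)): 0 ≤ 1, so result = 1
  (p2 -> (p1 -> (~p2 -> ~p2))): 0 ≤ 1, so result = 1
  (p1 -> (p2 -> (p1 -> (~p2 -> ~p2)))): 0 ≤ 1, so result = 1
  (p1 -> (p1 -> (p2 -> (p1 -> (~p2 -> ~p2))))): 0 ≤ 1, so result = 1
  (p2 -> (p1 -> (p1 -> (p2 -> (p1 -> (~p2 -> ~p2)))))): 0 ≤ 1, so result = 1
  (p1 -> (p2 -> (p1 -> (p1 -> (p2 -> (p1 -> (~p2 -> ~p2))))))): 0 ≤ 1, so result = 1
  (p2 -> (p1 -> (p2 -> (p1 -> (p1 -> (p2 -> (p1 -> (~p2 -> ~p2)))))))): 0 ≤ 1, so result = 1
  (p1 -> (p2 -> (p1 -> (p2 -> (p1 -> (p1 -> (p2 -> (p1 -> (~p2 -> ~p2))))))))): 0 ≤ 1, so result = 1
All 25 assignments give value 1 — the formula is a G_5-tautology.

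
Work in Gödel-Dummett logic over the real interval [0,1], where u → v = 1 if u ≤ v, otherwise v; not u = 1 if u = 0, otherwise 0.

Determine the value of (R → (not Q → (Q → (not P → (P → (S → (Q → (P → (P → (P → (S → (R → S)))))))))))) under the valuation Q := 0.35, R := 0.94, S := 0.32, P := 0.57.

not Q: Gödel ¬ of 0.35 = 0 (operand ≠ 0)
not P: Gödel ¬ of 0.57 = 0 (operand ≠ 0)
(R → S): 0.94 > 0.32, so result = 0.32
(S → (R → S)): 0.32 ≤ 0.32, so result = 1
(P → (S → (R → S))): 0.57 ≤ 1, so result = 1
(P → (P → (S → (R → S)))): 0.57 ≤ 1, so result = 1
(P → (P → (P → (S → (R → S))))): 0.57 ≤ 1, so result = 1
(Q → (P → (P → (P → (S → (R → S)))))): 0.35 ≤ 1, so result = 1
(S → (Q → (P → (P → (P → (S → (R → S))))))): 0.32 ≤ 1, so result = 1
(P → (S → (Q → (P → (P → (P → (S → (R → S)))))))): 0.57 ≤ 1, so result = 1
(not P → (P → (S → (Q → (P → (P → (P → (S → (R → S))))))))): 0 ≤ 1, so result = 1
(Q → (not P → (P → (S → (Q → (P → (P → (P → (S → (R → S)))))))))): 0.35 ≤ 1, so result = 1
(not Q → (Q → (not P → (P → (S → (Q → (P → (P → (P → (S → (R → S))))))))))): 0 ≤ 1, so result = 1
(R → (not Q → (Q → (not P → (P → (S → (Q → (P → (P → (P → (S → (R → S)))))))))))): 0.94 ≤ 1, so result = 1

1.00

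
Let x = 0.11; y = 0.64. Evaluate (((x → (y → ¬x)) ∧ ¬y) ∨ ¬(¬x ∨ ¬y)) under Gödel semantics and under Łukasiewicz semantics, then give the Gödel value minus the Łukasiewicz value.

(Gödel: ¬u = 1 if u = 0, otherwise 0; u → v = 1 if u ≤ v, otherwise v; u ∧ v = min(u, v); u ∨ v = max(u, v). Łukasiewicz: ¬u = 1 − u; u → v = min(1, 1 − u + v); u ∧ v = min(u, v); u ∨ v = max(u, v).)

0.64

Gödel evaluation:
  ¬x: Gödel ¬ of 0.11 = 0 (operand ≠ 0)
  (y → ¬x): 0.64 > 0, so result = 0
  (x → (y → ¬x)): 0.11 > 0, so result = 0
  ¬y: Gödel ¬ of 0.64 = 0 (operand ≠ 0)
  ((x → (y → ¬x)) ∧ ¬y) = min(0, 0) = 0
  ¬x: Gödel ¬ of 0.11 = 0 (operand ≠ 0)
  ¬y: Gödel ¬ of 0.64 = 0 (operand ≠ 0)
  (¬x ∨ ¬y) = max(0, 0) = 0
  ¬(¬x ∨ ¬y): Gödel ¬ of 0 = 1 (operand is 0)
  (((x → (y → ¬x)) ∧ ¬y) ∨ ¬(¬x ∨ ¬y)) = max(0, 1) = 1
  Gödel value = 1
Łukasiewicz evaluation:
  ¬x: Łukasiewicz ¬ gives 1 − 0.11 = 0.89
  (y → ¬x): min(1, 1 − 0.64 + 0.89) = 1
  (x → (y → ¬x)): min(1, 1 − 0.11 + 1) = 1
  ¬y: Łukasiewicz ¬ gives 1 − 0.64 = 0.36
  ((x → (y → ¬x)) ∧ ¬y) = min(1, 0.36) = 0.36
  ¬x: Łukasiewicz ¬ gives 1 − 0.11 = 0.89
  ¬y: Łukasiewicz ¬ gives 1 − 0.64 = 0.36
  (¬x ∨ ¬y) = max(0.89, 0.36) = 0.89
  ¬(¬x ∨ ¬y): Łukasiewicz ¬ gives 1 − 0.89 = 0.11
  (((x → (y → ¬x)) ∧ ¬y) ∨ ¬(¬x ∨ ¬y)) = max(0.36, 0.11) = 0.36
  Łukasiewicz value = 0.36
Difference: 1 − 0.36 = 0.64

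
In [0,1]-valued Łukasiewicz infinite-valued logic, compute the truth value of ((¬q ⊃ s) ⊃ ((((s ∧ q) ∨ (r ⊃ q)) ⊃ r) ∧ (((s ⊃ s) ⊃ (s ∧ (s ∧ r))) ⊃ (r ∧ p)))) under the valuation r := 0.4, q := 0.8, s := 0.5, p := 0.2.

¬q: Łukasiewicz ¬ gives 1 − 0.8 = 0.2
(¬q ⊃ s): min(1, 1 − 0.2 + 0.5) = 1
(s ∧ q) = min(0.5, 0.8) = 0.5
(r ⊃ q): min(1, 1 − 0.4 + 0.8) = 1
((s ∧ q) ∨ (r ⊃ q)) = max(0.5, 1) = 1
(((s ∧ q) ∨ (r ⊃ q)) ⊃ r): min(1, 1 − 1 + 0.4) = 0.4
(s ⊃ s): min(1, 1 − 0.5 + 0.5) = 1
(s ∧ r) = min(0.5, 0.4) = 0.4
(s ∧ (s ∧ r)) = min(0.5, 0.4) = 0.4
((s ⊃ s) ⊃ (s ∧ (s ∧ r))): min(1, 1 − 1 + 0.4) = 0.4
(r ∧ p) = min(0.4, 0.2) = 0.2
(((s ⊃ s) ⊃ (s ∧ (s ∧ r))) ⊃ (r ∧ p)): min(1, 1 − 0.4 + 0.2) = 0.8
((((s ∧ q) ∨ (r ⊃ q)) ⊃ r) ∧ (((s ⊃ s) ⊃ (s ∧ (s ∧ r))) ⊃ (r ∧ p))) = min(0.4, 0.8) = 0.4
((¬q ⊃ s) ⊃ ((((s ∧ q) ∨ (r ⊃ q)) ⊃ r) ∧ (((s ⊃ s) ⊃ (s ∧ (s ∧ r))) ⊃ (r ∧ p)))): min(1, 1 − 1 + 0.4) = 0.4

0.40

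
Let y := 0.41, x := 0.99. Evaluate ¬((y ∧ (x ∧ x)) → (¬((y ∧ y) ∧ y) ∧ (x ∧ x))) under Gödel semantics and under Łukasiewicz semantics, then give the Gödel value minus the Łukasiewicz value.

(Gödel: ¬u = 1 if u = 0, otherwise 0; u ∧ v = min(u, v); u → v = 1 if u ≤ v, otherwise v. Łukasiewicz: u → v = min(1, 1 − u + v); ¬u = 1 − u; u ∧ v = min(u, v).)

Gödel evaluation:
  (x ∧ x) = min(0.99, 0.99) = 0.99
  (y ∧ (x ∧ x)) = min(0.41, 0.99) = 0.41
  (y ∧ y) = min(0.41, 0.41) = 0.41
  ((y ∧ y) ∧ y) = min(0.41, 0.41) = 0.41
  ¬((y ∧ y) ∧ y): Gödel ¬ of 0.41 = 0 (operand ≠ 0)
  (x ∧ x) = min(0.99, 0.99) = 0.99
  (¬((y ∧ y) ∧ y) ∧ (x ∧ x)) = min(0, 0.99) = 0
  ((y ∧ (x ∧ x)) → (¬((y ∧ y) ∧ y) ∧ (x ∧ x))): 0.41 > 0, so result = 0
  ¬((y ∧ (x ∧ x)) → (¬((y ∧ y) ∧ y) ∧ (x ∧ x))): Gödel ¬ of 0 = 1 (operand is 0)
  Gödel value = 1
Łukasiewicz evaluation:
  (x ∧ x) = min(0.99, 0.99) = 0.99
  (y ∧ (x ∧ x)) = min(0.41, 0.99) = 0.41
  (y ∧ y) = min(0.41, 0.41) = 0.41
  ((y ∧ y) ∧ y) = min(0.41, 0.41) = 0.41
  ¬((y ∧ y) ∧ y): Łukasiewicz ¬ gives 1 − 0.41 = 0.59
  (x ∧ x) = min(0.99, 0.99) = 0.99
  (¬((y ∧ y) ∧ y) ∧ (x ∧ x)) = min(0.59, 0.99) = 0.59
  ((y ∧ (x ∧ x)) → (¬((y ∧ y) ∧ y) ∧ (x ∧ x))): min(1, 1 − 0.41 + 0.59) = 1
  ¬((y ∧ (x ∧ x)) → (¬((y ∧ y) ∧ y) ∧ (x ∧ x))): Łukasiewicz ¬ gives 1 − 1 = 0
  Łukasiewicz value = 0
Difference: 1 − 0 = 1.00

1.00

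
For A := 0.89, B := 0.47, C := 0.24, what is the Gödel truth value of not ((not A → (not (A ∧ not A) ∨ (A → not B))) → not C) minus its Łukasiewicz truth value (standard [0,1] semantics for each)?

Gödel evaluation:
  not A: Gödel ¬ of 0.89 = 0 (operand ≠ 0)
  not A: Gödel ¬ of 0.89 = 0 (operand ≠ 0)
  (A ∧ not A) = min(0.89, 0) = 0
  not (A ∧ not A): Gödel ¬ of 0 = 1 (operand is 0)
  not B: Gödel ¬ of 0.47 = 0 (operand ≠ 0)
  (A → not B): 0.89 > 0, so result = 0
  (not (A ∧ not A) ∨ (A → not B)) = max(1, 0) = 1
  (not A → (not (A ∧ not A) ∨ (A → not B))): 0 ≤ 1, so result = 1
  not C: Gödel ¬ of 0.24 = 0 (operand ≠ 0)
  ((not A → (not (A ∧ not A) ∨ (A → not B))) → not C): 1 > 0, so result = 0
  not ((not A → (not (A ∧ not A) ∨ (A → not B))) → not C): Gödel ¬ of 0 = 1 (operand is 0)
  Gödel value = 1
Łukasiewicz evaluation:
  not A: Łukasiewicz ¬ gives 1 − 0.89 = 0.11
  not A: Łukasiewicz ¬ gives 1 − 0.89 = 0.11
  (A ∧ not A) = min(0.89, 0.11) = 0.11
  not (A ∧ not A): Łukasiewicz ¬ gives 1 − 0.11 = 0.89
  not B: Łukasiewicz ¬ gives 1 − 0.47 = 0.53
  (A → not B): min(1, 1 − 0.89 + 0.53) = 0.64
  (not (A ∧ not A) ∨ (A → not B)) = max(0.89, 0.64) = 0.89
  (not A → (not (A ∧ not A) ∨ (A → not B))): min(1, 1 − 0.11 + 0.89) = 1
  not C: Łukasiewicz ¬ gives 1 − 0.24 = 0.76
  ((not A → (not (A ∧ not A) ∨ (A → not B))) → not C): min(1, 1 − 1 + 0.76) = 0.76
  not ((not A → (not (A ∧ not A) ∨ (A → not B))) → not C): Łukasiewicz ¬ gives 1 − 0.76 = 0.24
  Łukasiewicz value = 0.24
Difference: 1 − 0.24 = 0.76

0.76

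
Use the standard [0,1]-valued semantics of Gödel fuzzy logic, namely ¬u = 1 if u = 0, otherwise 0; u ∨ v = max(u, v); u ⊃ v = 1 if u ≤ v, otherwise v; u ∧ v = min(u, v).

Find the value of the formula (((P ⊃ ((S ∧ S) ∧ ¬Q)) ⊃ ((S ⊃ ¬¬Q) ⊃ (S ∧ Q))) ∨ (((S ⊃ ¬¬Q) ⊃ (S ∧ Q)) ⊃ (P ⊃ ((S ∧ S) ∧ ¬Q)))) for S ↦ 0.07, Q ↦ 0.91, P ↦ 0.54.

(S ∧ S) = min(0.07, 0.07) = 0.07
¬Q: Gödel ¬ of 0.91 = 0 (operand ≠ 0)
((S ∧ S) ∧ ¬Q) = min(0.07, 0) = 0
(P ⊃ ((S ∧ S) ∧ ¬Q)): 0.54 > 0, so result = 0
¬Q: Gödel ¬ of 0.91 = 0 (operand ≠ 0)
¬¬Q: Gödel ¬ of 0 = 1 (operand is 0)
(S ⊃ ¬¬Q): 0.07 ≤ 1, so result = 1
(S ∧ Q) = min(0.07, 0.91) = 0.07
((S ⊃ ¬¬Q) ⊃ (S ∧ Q)): 1 > 0.07, so result = 0.07
((P ⊃ ((S ∧ S) ∧ ¬Q)) ⊃ ((S ⊃ ¬¬Q) ⊃ (S ∧ Q))): 0 ≤ 0.07, so result = 1
¬Q: Gödel ¬ of 0.91 = 0 (operand ≠ 0)
¬¬Q: Gödel ¬ of 0 = 1 (operand is 0)
(S ⊃ ¬¬Q): 0.07 ≤ 1, so result = 1
(S ∧ Q) = min(0.07, 0.91) = 0.07
((S ⊃ ¬¬Q) ⊃ (S ∧ Q)): 1 > 0.07, so result = 0.07
(S ∧ S) = min(0.07, 0.07) = 0.07
¬Q: Gödel ¬ of 0.91 = 0 (operand ≠ 0)
((S ∧ S) ∧ ¬Q) = min(0.07, 0) = 0
(P ⊃ ((S ∧ S) ∧ ¬Q)): 0.54 > 0, so result = 0
(((S ⊃ ¬¬Q) ⊃ (S ∧ Q)) ⊃ (P ⊃ ((S ∧ S) ∧ ¬Q))): 0.07 > 0, so result = 0
(((P ⊃ ((S ∧ S) ∧ ¬Q)) ⊃ ((S ⊃ ¬¬Q) ⊃ (S ∧ Q))) ∨ (((S ⊃ ¬¬Q) ⊃ (S ∧ Q)) ⊃ (P ⊃ ((S ∧ S) ∧ ¬Q)))) = max(1, 0) = 1

1.00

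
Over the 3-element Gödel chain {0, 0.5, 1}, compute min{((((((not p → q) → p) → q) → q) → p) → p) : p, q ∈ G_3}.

The minimum is attained at p = 0.5, q = 0.5:
  not p: Gödel ¬ of 0.5 = 0 (operand ≠ 0)
  (not p → q): 0 ≤ 0.5, so result = 1
  ((not p → q) → p): 1 > 0.5, so result = 0.5
  (((not p → q) → p) → q): 0.5 ≤ 0.5, so result = 1
  ((((not p → q) → p) → q) → q): 1 > 0.5, so result = 0.5
  (((((not p → q) → p) → q) → q) → p): 0.5 ≤ 0.5, so result = 1
  ((((((not p → q) → p) → q) → q) → p) → p): 1 > 0.5, so result = 0.5
Checking all 9 assignments confirms none give a value below 0.50.

0.50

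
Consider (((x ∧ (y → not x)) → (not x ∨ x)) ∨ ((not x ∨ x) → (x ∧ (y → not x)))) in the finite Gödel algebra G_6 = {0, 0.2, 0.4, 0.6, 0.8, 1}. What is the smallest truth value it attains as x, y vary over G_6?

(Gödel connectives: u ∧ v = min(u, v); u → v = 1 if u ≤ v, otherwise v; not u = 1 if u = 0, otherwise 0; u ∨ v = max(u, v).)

Every assignment gives 1. For instance at x = 0, y = 0:
  not x: Gödel ¬ of 0 = 1 (operand is 0)
  (y → not x): 0 ≤ 1, so result = 1
  (x ∧ (y → not x)) = min(0, 1) = 0
  not x: Gödel ¬ of 0 = 1 (operand is 0)
  (not x ∨ x) = max(1, 0) = 1
  ((x ∧ (y → not x)) → (not x ∨ x)): 0 ≤ 1, so result = 1
  not x: Gödel ¬ of 0 = 1 (operand is 0)
  (not x ∨ x) = max(1, 0) = 1
  not x: Gödel ¬ of 0 = 1 (operand is 0)
  (y → not x): 0 ≤ 1, so result = 1
  (x ∧ (y → not x)) = min(0, 1) = 0
  ((not x ∨ x) → (x ∧ (y → not x))): 1 > 0, so result = 0
  (((x ∧ (y → not x)) → (not x ∨ x)) ∨ ((not x ∨ x) → (x ∧ (y → not x)))) = max(1, 0) = 1
All 36 assignments give value 1 — the formula is a G_6-tautology.

1.00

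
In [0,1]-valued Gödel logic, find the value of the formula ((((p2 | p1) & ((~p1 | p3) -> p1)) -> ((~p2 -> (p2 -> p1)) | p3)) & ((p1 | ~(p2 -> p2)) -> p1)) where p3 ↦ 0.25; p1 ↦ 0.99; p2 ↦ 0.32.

1.00

(p2 | p1) = max(0.32, 0.99) = 0.99
~p1: Gödel ¬ of 0.99 = 0 (operand ≠ 0)
(~p1 | p3) = max(0, 0.25) = 0.25
((~p1 | p3) -> p1): 0.25 ≤ 0.99, so result = 1
((p2 | p1) & ((~p1 | p3) -> p1)) = min(0.99, 1) = 0.99
~p2: Gödel ¬ of 0.32 = 0 (operand ≠ 0)
(p2 -> p1): 0.32 ≤ 0.99, so result = 1
(~p2 -> (p2 -> p1)): 0 ≤ 1, so result = 1
((~p2 -> (p2 -> p1)) | p3) = max(1, 0.25) = 1
(((p2 | p1) & ((~p1 | p3) -> p1)) -> ((~p2 -> (p2 -> p1)) | p3)): 0.99 ≤ 1, so result = 1
(p2 -> p2): 0.32 ≤ 0.32, so result = 1
~(p2 -> p2): Gödel ¬ of 1 = 0 (operand ≠ 0)
(p1 | ~(p2 -> p2)) = max(0.99, 0) = 0.99
((p1 | ~(p2 -> p2)) -> p1): 0.99 ≤ 0.99, so result = 1
((((p2 | p1) & ((~p1 | p3) -> p1)) -> ((~p2 -> (p2 -> p1)) | p3)) & ((p1 | ~(p2 -> p2)) -> p1)) = min(1, 1) = 1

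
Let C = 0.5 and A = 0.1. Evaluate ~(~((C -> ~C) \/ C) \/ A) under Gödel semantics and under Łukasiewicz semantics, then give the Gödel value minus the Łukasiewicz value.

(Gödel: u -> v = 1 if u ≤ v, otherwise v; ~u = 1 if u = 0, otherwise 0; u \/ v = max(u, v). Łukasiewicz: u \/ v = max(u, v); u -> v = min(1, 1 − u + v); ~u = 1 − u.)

-0.90

Gödel evaluation:
  ~C: Gödel ¬ of 0.5 = 0 (operand ≠ 0)
  (C -> ~C): 0.5 > 0, so result = 0
  ((C -> ~C) \/ C) = max(0, 0.5) = 0.5
  ~((C -> ~C) \/ C): Gödel ¬ of 0.5 = 0 (operand ≠ 0)
  (~((C -> ~C) \/ C) \/ A) = max(0, 0.1) = 0.1
  ~(~((C -> ~C) \/ C) \/ A): Gödel ¬ of 0.1 = 0 (operand ≠ 0)
  Gödel value = 0
Łukasiewicz evaluation:
  ~C: Łukasiewicz ¬ gives 1 − 0.5 = 0.5
  (C -> ~C): min(1, 1 − 0.5 + 0.5) = 1
  ((C -> ~C) \/ C) = max(1, 0.5) = 1
  ~((C -> ~C) \/ C): Łukasiewicz ¬ gives 1 − 1 = 0
  (~((C -> ~C) \/ C) \/ A) = max(0, 0.1) = 0.1
  ~(~((C -> ~C) \/ C) \/ A): Łukasiewicz ¬ gives 1 − 0.1 = 0.9
  Łukasiewicz value = 0.9
Difference: 0 − 0.9 = -0.90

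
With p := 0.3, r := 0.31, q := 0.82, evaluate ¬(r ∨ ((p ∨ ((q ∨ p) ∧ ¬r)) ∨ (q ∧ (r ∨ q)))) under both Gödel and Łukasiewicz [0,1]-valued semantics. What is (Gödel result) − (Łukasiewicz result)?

Gödel evaluation:
  (q ∨ p) = max(0.82, 0.3) = 0.82
  ¬r: Gödel ¬ of 0.31 = 0 (operand ≠ 0)
  ((q ∨ p) ∧ ¬r) = min(0.82, 0) = 0
  (p ∨ ((q ∨ p) ∧ ¬r)) = max(0.3, 0) = 0.3
  (r ∨ q) = max(0.31, 0.82) = 0.82
  (q ∧ (r ∨ q)) = min(0.82, 0.82) = 0.82
  ((p ∨ ((q ∨ p) ∧ ¬r)) ∨ (q ∧ (r ∨ q))) = max(0.3, 0.82) = 0.82
  (r ∨ ((p ∨ ((q ∨ p) ∧ ¬r)) ∨ (q ∧ (r ∨ q)))) = max(0.31, 0.82) = 0.82
  ¬(r ∨ ((p ∨ ((q ∨ p) ∧ ¬r)) ∨ (q ∧ (r ∨ q)))): Gödel ¬ of 0.82 = 0 (operand ≠ 0)
  Gödel value = 0
Łukasiewicz evaluation:
  (q ∨ p) = max(0.82, 0.3) = 0.82
  ¬r: Łukasiewicz ¬ gives 1 − 0.31 = 0.69
  ((q ∨ p) ∧ ¬r) = min(0.82, 0.69) = 0.69
  (p ∨ ((q ∨ p) ∧ ¬r)) = max(0.3, 0.69) = 0.69
  (r ∨ q) = max(0.31, 0.82) = 0.82
  (q ∧ (r ∨ q)) = min(0.82, 0.82) = 0.82
  ((p ∨ ((q ∨ p) ∧ ¬r)) ∨ (q ∧ (r ∨ q))) = max(0.69, 0.82) = 0.82
  (r ∨ ((p ∨ ((q ∨ p) ∧ ¬r)) ∨ (q ∧ (r ∨ q)))) = max(0.31, 0.82) = 0.82
  ¬(r ∨ ((p ∨ ((q ∨ p) ∧ ¬r)) ∨ (q ∧ (r ∨ q)))): Łukasiewicz ¬ gives 1 − 0.82 = 0.18
  Łukasiewicz value = 0.18
Difference: 0 − 0.18 = -0.18

-0.18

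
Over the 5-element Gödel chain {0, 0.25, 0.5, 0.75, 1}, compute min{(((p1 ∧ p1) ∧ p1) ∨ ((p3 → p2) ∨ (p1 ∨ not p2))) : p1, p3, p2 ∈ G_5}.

The minimum is attained at p1 = 0, p3 = 0.5, p2 = 0.25:
  (p1 ∧ p1) = min(0, 0) = 0
  ((p1 ∧ p1) ∧ p1) = min(0, 0) = 0
  (p3 → p2): 0.5 > 0.25, so result = 0.25
  not p2: Gödel ¬ of 0.25 = 0 (operand ≠ 0)
  (p1 ∨ not p2) = max(0, 0) = 0
  ((p3 → p2) ∨ (p1 ∨ not p2)) = max(0.25, 0) = 0.25
  (((p1 ∧ p1) ∧ p1) ∨ ((p3 → p2) ∨ (p1 ∨ not p2))) = max(0, 0.25) = 0.25
Checking all 125 assignments confirms none give a value below 0.25.

0.25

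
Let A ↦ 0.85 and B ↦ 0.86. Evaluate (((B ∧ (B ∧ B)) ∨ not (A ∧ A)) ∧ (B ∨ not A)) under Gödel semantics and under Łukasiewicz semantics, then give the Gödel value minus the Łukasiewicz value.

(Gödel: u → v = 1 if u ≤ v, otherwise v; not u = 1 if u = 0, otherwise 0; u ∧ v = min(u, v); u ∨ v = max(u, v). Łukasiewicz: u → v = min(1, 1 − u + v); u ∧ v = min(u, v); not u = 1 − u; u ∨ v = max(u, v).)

0.00

Gödel evaluation:
  (B ∧ B) = min(0.86, 0.86) = 0.86
  (B ∧ (B ∧ B)) = min(0.86, 0.86) = 0.86
  (A ∧ A) = min(0.85, 0.85) = 0.85
  not (A ∧ A): Gödel ¬ of 0.85 = 0 (operand ≠ 0)
  ((B ∧ (B ∧ B)) ∨ not (A ∧ A)) = max(0.86, 0) = 0.86
  not A: Gödel ¬ of 0.85 = 0 (operand ≠ 0)
  (B ∨ not A) = max(0.86, 0) = 0.86
  (((B ∧ (B ∧ B)) ∨ not (A ∧ A)) ∧ (B ∨ not A)) = min(0.86, 0.86) = 0.86
  Gödel value = 0.86
Łukasiewicz evaluation:
  (B ∧ B) = min(0.86, 0.86) = 0.86
  (B ∧ (B ∧ B)) = min(0.86, 0.86) = 0.86
  (A ∧ A) = min(0.85, 0.85) = 0.85
  not (A ∧ A): Łukasiewicz ¬ gives 1 − 0.85 = 0.15
  ((B ∧ (B ∧ B)) ∨ not (A ∧ A)) = max(0.86, 0.15) = 0.86
  not A: Łukasiewicz ¬ gives 1 − 0.85 = 0.15
  (B ∨ not A) = max(0.86, 0.15) = 0.86
  (((B ∧ (B ∧ B)) ∨ not (A ∧ A)) ∧ (B ∨ not A)) = min(0.86, 0.86) = 0.86
  Łukasiewicz value = 0.86
Difference: 0.86 − 0.86 = 0.00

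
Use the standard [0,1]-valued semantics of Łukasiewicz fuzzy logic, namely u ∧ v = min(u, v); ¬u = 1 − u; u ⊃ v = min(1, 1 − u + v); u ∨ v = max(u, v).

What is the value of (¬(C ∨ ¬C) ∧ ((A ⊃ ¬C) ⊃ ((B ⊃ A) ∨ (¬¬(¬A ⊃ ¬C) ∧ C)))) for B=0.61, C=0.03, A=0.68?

0.03

¬C: Łukasiewicz ¬ gives 1 − 0.03 = 0.97
(C ∨ ¬C) = max(0.03, 0.97) = 0.97
¬(C ∨ ¬C): Łukasiewicz ¬ gives 1 − 0.97 = 0.03
¬C: Łukasiewicz ¬ gives 1 − 0.03 = 0.97
(A ⊃ ¬C): min(1, 1 − 0.68 + 0.97) = 1
(B ⊃ A): min(1, 1 − 0.61 + 0.68) = 1
¬A: Łukasiewicz ¬ gives 1 − 0.68 = 0.32
¬C: Łukasiewicz ¬ gives 1 − 0.03 = 0.97
(¬A ⊃ ¬C): min(1, 1 − 0.32 + 0.97) = 1
¬(¬A ⊃ ¬C): Łukasiewicz ¬ gives 1 − 1 = 0
¬¬(¬A ⊃ ¬C): Łukasiewicz ¬ gives 1 − 0 = 1
(¬¬(¬A ⊃ ¬C) ∧ C) = min(1, 0.03) = 0.03
((B ⊃ A) ∨ (¬¬(¬A ⊃ ¬C) ∧ C)) = max(1, 0.03) = 1
((A ⊃ ¬C) ⊃ ((B ⊃ A) ∨ (¬¬(¬A ⊃ ¬C) ∧ C))): min(1, 1 − 1 + 1) = 1
(¬(C ∨ ¬C) ∧ ((A ⊃ ¬C) ⊃ ((B ⊃ A) ∨ (¬¬(¬A ⊃ ¬C) ∧ C)))) = min(0.03, 1) = 0.03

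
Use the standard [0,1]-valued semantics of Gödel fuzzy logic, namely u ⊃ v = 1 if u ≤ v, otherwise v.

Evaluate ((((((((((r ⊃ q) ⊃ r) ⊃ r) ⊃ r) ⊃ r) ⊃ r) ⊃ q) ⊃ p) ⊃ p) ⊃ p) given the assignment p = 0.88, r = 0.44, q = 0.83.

0.88

(r ⊃ q): 0.44 ≤ 0.83, so result = 1
((r ⊃ q) ⊃ r): 1 > 0.44, so result = 0.44
(((r ⊃ q) ⊃ r) ⊃ r): 0.44 ≤ 0.44, so result = 1
((((r ⊃ q) ⊃ r) ⊃ r) ⊃ r): 1 > 0.44, so result = 0.44
(((((r ⊃ q) ⊃ r) ⊃ r) ⊃ r) ⊃ r): 0.44 ≤ 0.44, so result = 1
((((((r ⊃ q) ⊃ r) ⊃ r) ⊃ r) ⊃ r) ⊃ r): 1 > 0.44, so result = 0.44
(((((((r ⊃ q) ⊃ r) ⊃ r) ⊃ r) ⊃ r) ⊃ r) ⊃ q): 0.44 ≤ 0.83, so result = 1
((((((((r ⊃ q) ⊃ r) ⊃ r) ⊃ r) ⊃ r) ⊃ r) ⊃ q) ⊃ p): 1 > 0.88, so result = 0.88
(((((((((r ⊃ q) ⊃ r) ⊃ r) ⊃ r) ⊃ r) ⊃ r) ⊃ q) ⊃ p) ⊃ p): 0.88 ≤ 0.88, so result = 1
((((((((((r ⊃ q) ⊃ r) ⊃ r) ⊃ r) ⊃ r) ⊃ r) ⊃ q) ⊃ p) ⊃ p) ⊃ p): 1 > 0.88, so result = 0.88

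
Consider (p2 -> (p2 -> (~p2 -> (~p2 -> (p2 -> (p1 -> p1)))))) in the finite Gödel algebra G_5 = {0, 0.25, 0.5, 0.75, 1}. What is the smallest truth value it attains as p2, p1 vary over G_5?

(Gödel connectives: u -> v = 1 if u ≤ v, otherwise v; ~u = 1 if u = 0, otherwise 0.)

1.00

Every assignment gives 1. For instance at p2 = 0, p1 = 0:
  ~p2: Gödel ¬ of 0 = 1 (operand is 0)
  ~p2: Gödel ¬ of 0 = 1 (operand is 0)
  (p1 -> p1): 0 ≤ 0, so result = 1
  (p2 -> (p1 -> p1)): 0 ≤ 1, so result = 1
  (~p2 -> (p2 -> (p1 -> p1))): 1 ≤ 1, so result = 1
  (~p2 -> (~p2 -> (p2 -> (p1 -> p1)))): 1 ≤ 1, so result = 1
  (p2 -> (~p2 -> (~p2 -> (p2 -> (p1 -> p1))))): 0 ≤ 1, so result = 1
  (p2 -> (p2 -> (~p2 -> (~p2 -> (p2 -> (p1 -> p1)))))): 0 ≤ 1, so result = 1
All 25 assignments give value 1 — the formula is a G_5-tautology.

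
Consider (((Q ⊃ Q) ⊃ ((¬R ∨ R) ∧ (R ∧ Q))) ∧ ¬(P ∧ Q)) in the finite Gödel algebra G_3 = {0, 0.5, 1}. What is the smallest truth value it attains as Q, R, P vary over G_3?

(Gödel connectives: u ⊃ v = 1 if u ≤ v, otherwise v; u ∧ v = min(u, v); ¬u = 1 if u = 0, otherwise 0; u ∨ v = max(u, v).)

0.00

The minimum is attained at Q = 0, R = 0, P = 0:
  (Q ⊃ Q): 0 ≤ 0, so result = 1
  ¬R: Gödel ¬ of 0 = 1 (operand is 0)
  (¬R ∨ R) = max(1, 0) = 1
  (R ∧ Q) = min(0, 0) = 0
  ((¬R ∨ R) ∧ (R ∧ Q)) = min(1, 0) = 0
  ((Q ⊃ Q) ⊃ ((¬R ∨ R) ∧ (R ∧ Q))): 1 > 0, so result = 0
  (P ∧ Q) = min(0, 0) = 0
  ¬(P ∧ Q): Gödel ¬ of 0 = 1 (operand is 0)
  (((Q ⊃ Q) ⊃ ((¬R ∨ R) ∧ (R ∧ Q))) ∧ ¬(P ∧ Q)) = min(0, 1) = 0
Checking all 27 assignments confirms none give a value below 0.00.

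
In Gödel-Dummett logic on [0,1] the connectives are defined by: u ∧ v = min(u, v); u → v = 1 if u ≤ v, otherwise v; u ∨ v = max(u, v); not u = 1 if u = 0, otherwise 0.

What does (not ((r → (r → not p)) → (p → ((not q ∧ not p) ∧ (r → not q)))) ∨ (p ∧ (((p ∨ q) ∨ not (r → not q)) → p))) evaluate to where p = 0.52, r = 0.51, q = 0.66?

not p: Gödel ¬ of 0.52 = 0 (operand ≠ 0)
(r → not p): 0.51 > 0, so result = 0
(r → (r → not p)): 0.51 > 0, so result = 0
not q: Gödel ¬ of 0.66 = 0 (operand ≠ 0)
not p: Gödel ¬ of 0.52 = 0 (operand ≠ 0)
(not q ∧ not p) = min(0, 0) = 0
not q: Gödel ¬ of 0.66 = 0 (operand ≠ 0)
(r → not q): 0.51 > 0, so result = 0
((not q ∧ not p) ∧ (r → not q)) = min(0, 0) = 0
(p → ((not q ∧ not p) ∧ (r → not q))): 0.52 > 0, so result = 0
((r → (r → not p)) → (p → ((not q ∧ not p) ∧ (r → not q)))): 0 ≤ 0, so result = 1
not ((r → (r → not p)) → (p → ((not q ∧ not p) ∧ (r → not q)))): Gödel ¬ of 1 = 0 (operand ≠ 0)
(p ∨ q) = max(0.52, 0.66) = 0.66
not q: Gödel ¬ of 0.66 = 0 (operand ≠ 0)
(r → not q): 0.51 > 0, so result = 0
not (r → not q): Gödel ¬ of 0 = 1 (operand is 0)
((p ∨ q) ∨ not (r → not q)) = max(0.66, 1) = 1
(((p ∨ q) ∨ not (r → not q)) → p): 1 > 0.52, so result = 0.52
(p ∧ (((p ∨ q) ∨ not (r → not q)) → p)) = min(0.52, 0.52) = 0.52
(not ((r → (r → not p)) → (p → ((not q ∧ not p) ∧ (r → not q)))) ∨ (p ∧ (((p ∨ q) ∨ not (r → not q)) → p))) = max(0, 0.52) = 0.52

0.52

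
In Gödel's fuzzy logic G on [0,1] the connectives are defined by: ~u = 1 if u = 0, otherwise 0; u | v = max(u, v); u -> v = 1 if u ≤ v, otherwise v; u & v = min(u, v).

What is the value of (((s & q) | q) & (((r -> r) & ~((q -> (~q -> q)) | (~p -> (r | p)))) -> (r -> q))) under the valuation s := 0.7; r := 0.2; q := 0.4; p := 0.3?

(s & q) = min(0.7, 0.4) = 0.4
((s & q) | q) = max(0.4, 0.4) = 0.4
(r -> r): 0.2 ≤ 0.2, so result = 1
~q: Gödel ¬ of 0.4 = 0 (operand ≠ 0)
(~q -> q): 0 ≤ 0.4, so result = 1
(q -> (~q -> q)): 0.4 ≤ 1, so result = 1
~p: Gödel ¬ of 0.3 = 0 (operand ≠ 0)
(r | p) = max(0.2, 0.3) = 0.3
(~p -> (r | p)): 0 ≤ 0.3, so result = 1
((q -> (~q -> q)) | (~p -> (r | p))) = max(1, 1) = 1
~((q -> (~q -> q)) | (~p -> (r | p))): Gödel ¬ of 1 = 0 (operand ≠ 0)
((r -> r) & ~((q -> (~q -> q)) | (~p -> (r | p)))) = min(1, 0) = 0
(r -> q): 0.2 ≤ 0.4, so result = 1
(((r -> r) & ~((q -> (~q -> q)) | (~p -> (r | p)))) -> (r -> q)): 0 ≤ 1, so result = 1
(((s & q) | q) & (((r -> r) & ~((q -> (~q -> q)) | (~p -> (r | p)))) -> (r -> q))) = min(0.4, 1) = 0.4

0.40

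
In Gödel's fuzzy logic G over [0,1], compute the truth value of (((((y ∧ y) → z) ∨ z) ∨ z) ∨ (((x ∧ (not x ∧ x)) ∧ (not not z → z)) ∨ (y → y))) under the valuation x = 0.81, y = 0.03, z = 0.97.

1.00

(y ∧ y) = min(0.03, 0.03) = 0.03
((y ∧ y) → z): 0.03 ≤ 0.97, so result = 1
(((y ∧ y) → z) ∨ z) = max(1, 0.97) = 1
((((y ∧ y) → z) ∨ z) ∨ z) = max(1, 0.97) = 1
not x: Gödel ¬ of 0.81 = 0 (operand ≠ 0)
(not x ∧ x) = min(0, 0.81) = 0
(x ∧ (not x ∧ x)) = min(0.81, 0) = 0
not z: Gödel ¬ of 0.97 = 0 (operand ≠ 0)
not not z: Gödel ¬ of 0 = 1 (operand is 0)
(not not z → z): 1 > 0.97, so result = 0.97
((x ∧ (not x ∧ x)) ∧ (not not z → z)) = min(0, 0.97) = 0
(y → y): 0.03 ≤ 0.03, so result = 1
(((x ∧ (not x ∧ x)) ∧ (not not z → z)) ∨ (y → y)) = max(0, 1) = 1
(((((y ∧ y) → z) ∨ z) ∨ z) ∨ (((x ∧ (not x ∧ x)) ∧ (not not z → z)) ∨ (y → y))) = max(1, 1) = 1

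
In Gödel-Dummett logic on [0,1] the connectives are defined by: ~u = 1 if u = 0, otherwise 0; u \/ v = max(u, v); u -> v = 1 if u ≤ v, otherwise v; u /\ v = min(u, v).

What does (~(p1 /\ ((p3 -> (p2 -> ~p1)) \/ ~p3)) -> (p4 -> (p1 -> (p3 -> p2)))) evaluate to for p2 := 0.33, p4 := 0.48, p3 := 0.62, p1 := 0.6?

0.33

~p1: Gödel ¬ of 0.6 = 0 (operand ≠ 0)
(p2 -> ~p1): 0.33 > 0, so result = 0
(p3 -> (p2 -> ~p1)): 0.62 > 0, so result = 0
~p3: Gödel ¬ of 0.62 = 0 (operand ≠ 0)
((p3 -> (p2 -> ~p1)) \/ ~p3) = max(0, 0) = 0
(p1 /\ ((p3 -> (p2 -> ~p1)) \/ ~p3)) = min(0.6, 0) = 0
~(p1 /\ ((p3 -> (p2 -> ~p1)) \/ ~p3)): Gödel ¬ of 0 = 1 (operand is 0)
(p3 -> p2): 0.62 > 0.33, so result = 0.33
(p1 -> (p3 -> p2)): 0.6 > 0.33, so result = 0.33
(p4 -> (p1 -> (p3 -> p2))): 0.48 > 0.33, so result = 0.33
(~(p1 /\ ((p3 -> (p2 -> ~p1)) \/ ~p3)) -> (p4 -> (p1 -> (p3 -> p2)))): 1 > 0.33, so result = 0.33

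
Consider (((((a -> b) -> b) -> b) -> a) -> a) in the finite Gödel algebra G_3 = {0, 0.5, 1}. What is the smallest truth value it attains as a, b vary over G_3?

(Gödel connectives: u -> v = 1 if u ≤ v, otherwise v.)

0.50

The minimum is attained at a = 0.5, b = 0:
  (a -> b): 0.5 > 0, so result = 0
  ((a -> b) -> b): 0 ≤ 0, so result = 1
  (((a -> b) -> b) -> b): 1 > 0, so result = 0
  ((((a -> b) -> b) -> b) -> a): 0 ≤ 0.5, so result = 1
  (((((a -> b) -> b) -> b) -> a) -> a): 1 > 0.5, so result = 0.5
Checking all 9 assignments confirms none give a value below 0.50.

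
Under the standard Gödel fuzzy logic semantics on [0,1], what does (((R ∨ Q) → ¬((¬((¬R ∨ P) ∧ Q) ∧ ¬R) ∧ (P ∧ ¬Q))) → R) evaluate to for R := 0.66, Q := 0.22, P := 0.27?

(R ∨ Q) = max(0.66, 0.22) = 0.66
¬R: Gödel ¬ of 0.66 = 0 (operand ≠ 0)
(¬R ∨ P) = max(0, 0.27) = 0.27
((¬R ∨ P) ∧ Q) = min(0.27, 0.22) = 0.22
¬((¬R ∨ P) ∧ Q): Gödel ¬ of 0.22 = 0 (operand ≠ 0)
¬R: Gödel ¬ of 0.66 = 0 (operand ≠ 0)
(¬((¬R ∨ P) ∧ Q) ∧ ¬R) = min(0, 0) = 0
¬Q: Gödel ¬ of 0.22 = 0 (operand ≠ 0)
(P ∧ ¬Q) = min(0.27, 0) = 0
((¬((¬R ∨ P) ∧ Q) ∧ ¬R) ∧ (P ∧ ¬Q)) = min(0, 0) = 0
¬((¬((¬R ∨ P) ∧ Q) ∧ ¬R) ∧ (P ∧ ¬Q)): Gödel ¬ of 0 = 1 (operand is 0)
((R ∨ Q) → ¬((¬((¬R ∨ P) ∧ Q) ∧ ¬R) ∧ (P ∧ ¬Q))): 0.66 ≤ 1, so result = 1
(((R ∨ Q) → ¬((¬((¬R ∨ P) ∧ Q) ∧ ¬R) ∧ (P ∧ ¬Q))) → R): 1 > 0.66, so result = 0.66

0.66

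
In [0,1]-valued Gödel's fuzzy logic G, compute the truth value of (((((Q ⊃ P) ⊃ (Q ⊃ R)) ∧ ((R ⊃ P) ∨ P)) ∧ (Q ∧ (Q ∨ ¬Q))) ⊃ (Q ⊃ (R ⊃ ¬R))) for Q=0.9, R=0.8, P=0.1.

0.00

(Q ⊃ P): 0.9 > 0.1, so result = 0.1
(Q ⊃ R): 0.9 > 0.8, so result = 0.8
((Q ⊃ P) ⊃ (Q ⊃ R)): 0.1 ≤ 0.8, so result = 1
(R ⊃ P): 0.8 > 0.1, so result = 0.1
((R ⊃ P) ∨ P) = max(0.1, 0.1) = 0.1
(((Q ⊃ P) ⊃ (Q ⊃ R)) ∧ ((R ⊃ P) ∨ P)) = min(1, 0.1) = 0.1
¬Q: Gödel ¬ of 0.9 = 0 (operand ≠ 0)
(Q ∨ ¬Q) = max(0.9, 0) = 0.9
(Q ∧ (Q ∨ ¬Q)) = min(0.9, 0.9) = 0.9
((((Q ⊃ P) ⊃ (Q ⊃ R)) ∧ ((R ⊃ P) ∨ P)) ∧ (Q ∧ (Q ∨ ¬Q))) = min(0.1, 0.9) = 0.1
¬R: Gödel ¬ of 0.8 = 0 (operand ≠ 0)
(R ⊃ ¬R): 0.8 > 0, so result = 0
(Q ⊃ (R ⊃ ¬R)): 0.9 > 0, so result = 0
(((((Q ⊃ P) ⊃ (Q ⊃ R)) ∧ ((R ⊃ P) ∨ P)) ∧ (Q ∧ (Q ∨ ¬Q))) ⊃ (Q ⊃ (R ⊃ ¬R))): 0.1 > 0, so result = 0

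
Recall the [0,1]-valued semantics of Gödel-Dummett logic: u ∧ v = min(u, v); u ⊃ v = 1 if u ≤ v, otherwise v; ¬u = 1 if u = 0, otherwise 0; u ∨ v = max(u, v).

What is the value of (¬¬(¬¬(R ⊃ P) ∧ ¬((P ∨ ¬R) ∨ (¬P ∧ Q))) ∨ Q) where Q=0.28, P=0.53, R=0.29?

(R ⊃ P): 0.29 ≤ 0.53, so result = 1
¬(R ⊃ P): Gödel ¬ of 1 = 0 (operand ≠ 0)
¬¬(R ⊃ P): Gödel ¬ of 0 = 1 (operand is 0)
¬R: Gödel ¬ of 0.29 = 0 (operand ≠ 0)
(P ∨ ¬R) = max(0.53, 0) = 0.53
¬P: Gödel ¬ of 0.53 = 0 (operand ≠ 0)
(¬P ∧ Q) = min(0, 0.28) = 0
((P ∨ ¬R) ∨ (¬P ∧ Q)) = max(0.53, 0) = 0.53
¬((P ∨ ¬R) ∨ (¬P ∧ Q)): Gödel ¬ of 0.53 = 0 (operand ≠ 0)
(¬¬(R ⊃ P) ∧ ¬((P ∨ ¬R) ∨ (¬P ∧ Q))) = min(1, 0) = 0
¬(¬¬(R ⊃ P) ∧ ¬((P ∨ ¬R) ∨ (¬P ∧ Q))): Gödel ¬ of 0 = 1 (operand is 0)
¬¬(¬¬(R ⊃ P) ∧ ¬((P ∨ ¬R) ∨ (¬P ∧ Q))): Gödel ¬ of 1 = 0 (operand ≠ 0)
(¬¬(¬¬(R ⊃ P) ∧ ¬((P ∨ ¬R) ∨ (¬P ∧ Q))) ∨ Q) = max(0, 0.28) = 0.28

0.28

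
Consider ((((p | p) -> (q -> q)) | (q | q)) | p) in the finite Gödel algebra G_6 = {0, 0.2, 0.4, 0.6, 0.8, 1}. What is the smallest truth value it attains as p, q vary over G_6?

Every assignment gives 1. For instance at p = 0, q = 0:
  (p | p) = max(0, 0) = 0
  (q -> q): 0 ≤ 0, so result = 1
  ((p | p) -> (q -> q)): 0 ≤ 1, so result = 1
  (q | q) = max(0, 0) = 0
  (((p | p) -> (q -> q)) | (q | q)) = max(1, 0) = 1
  ((((p | p) -> (q -> q)) | (q | q)) | p) = max(1, 0) = 1
All 36 assignments give value 1 — the formula is a G_6-tautology.

1.00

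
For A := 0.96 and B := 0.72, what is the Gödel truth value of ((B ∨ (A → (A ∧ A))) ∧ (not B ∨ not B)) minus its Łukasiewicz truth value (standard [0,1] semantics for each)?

-0.28

Gödel evaluation:
  (A ∧ A) = min(0.96, 0.96) = 0.96
  (A → (A ∧ A)): 0.96 ≤ 0.96, so result = 1
  (B ∨ (A → (A ∧ A))) = max(0.72, 1) = 1
  not B: Gödel ¬ of 0.72 = 0 (operand ≠ 0)
  not B: Gödel ¬ of 0.72 = 0 (operand ≠ 0)
  (not B ∨ not B) = max(0, 0) = 0
  ((B ∨ (A → (A ∧ A))) ∧ (not B ∨ not B)) = min(1, 0) = 0
  Gödel value = 0
Łukasiewicz evaluation:
  (A ∧ A) = min(0.96, 0.96) = 0.96
  (A → (A ∧ A)): min(1, 1 − 0.96 + 0.96) = 1
  (B ∨ (A → (A ∧ A))) = max(0.72, 1) = 1
  not B: Łukasiewicz ¬ gives 1 − 0.72 = 0.28
  not B: Łukasiewicz ¬ gives 1 − 0.72 = 0.28
  (not B ∨ not B) = max(0.28, 0.28) = 0.28
  ((B ∨ (A → (A ∧ A))) ∧ (not B ∨ not B)) = min(1, 0.28) = 0.28
  Łukasiewicz value = 0.28
Difference: 0 − 0.28 = -0.28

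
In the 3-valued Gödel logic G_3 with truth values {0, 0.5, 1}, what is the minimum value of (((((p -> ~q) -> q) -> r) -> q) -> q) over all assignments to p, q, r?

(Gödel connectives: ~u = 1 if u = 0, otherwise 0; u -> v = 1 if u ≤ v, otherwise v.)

0.50

The minimum is attained at p = 0, q = 0.5, r = 0:
  ~q: Gödel ¬ of 0.5 = 0 (operand ≠ 0)
  (p -> ~q): 0 ≤ 0, so result = 1
  ((p -> ~q) -> q): 1 > 0.5, so result = 0.5
  (((p -> ~q) -> q) -> r): 0.5 > 0, so result = 0
  ((((p -> ~q) -> q) -> r) -> q): 0 ≤ 0.5, so result = 1
  (((((p -> ~q) -> q) -> r) -> q) -> q): 1 > 0.5, so result = 0.5
Checking all 27 assignments confirms none give a value below 0.50.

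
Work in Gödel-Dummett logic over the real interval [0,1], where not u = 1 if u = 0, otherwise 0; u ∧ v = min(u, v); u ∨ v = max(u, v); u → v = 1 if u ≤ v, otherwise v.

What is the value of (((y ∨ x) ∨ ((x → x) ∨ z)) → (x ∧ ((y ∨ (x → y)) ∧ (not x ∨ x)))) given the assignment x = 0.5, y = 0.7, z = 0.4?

0.50

(y ∨ x) = max(0.7, 0.5) = 0.7
(x → x): 0.5 ≤ 0.5, so result = 1
((x → x) ∨ z) = max(1, 0.4) = 1
((y ∨ x) ∨ ((x → x) ∨ z)) = max(0.7, 1) = 1
(x → y): 0.5 ≤ 0.7, so result = 1
(y ∨ (x → y)) = max(0.7, 1) = 1
not x: Gödel ¬ of 0.5 = 0 (operand ≠ 0)
(not x ∨ x) = max(0, 0.5) = 0.5
((y ∨ (x → y)) ∧ (not x ∨ x)) = min(1, 0.5) = 0.5
(x ∧ ((y ∨ (x → y)) ∧ (not x ∨ x))) = min(0.5, 0.5) = 0.5
(((y ∨ x) ∨ ((x → x) ∨ z)) → (x ∧ ((y ∨ (x → y)) ∧ (not x ∨ x)))): 1 > 0.5, so result = 0.5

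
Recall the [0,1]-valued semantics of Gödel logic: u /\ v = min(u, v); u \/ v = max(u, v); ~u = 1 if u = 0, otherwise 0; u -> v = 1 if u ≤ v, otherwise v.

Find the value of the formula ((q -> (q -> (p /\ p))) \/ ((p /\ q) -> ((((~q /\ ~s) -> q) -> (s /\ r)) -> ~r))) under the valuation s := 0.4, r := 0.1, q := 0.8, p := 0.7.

(p /\ p) = min(0.7, 0.7) = 0.7
(q -> (p /\ p)): 0.8 > 0.7, so result = 0.7
(q -> (q -> (p /\ p))): 0.8 > 0.7, so result = 0.7
(p /\ q) = min(0.7, 0.8) = 0.7
~q: Gödel ¬ of 0.8 = 0 (operand ≠ 0)
~s: Gödel ¬ of 0.4 = 0 (operand ≠ 0)
(~q /\ ~s) = min(0, 0) = 0
((~q /\ ~s) -> q): 0 ≤ 0.8, so result = 1
(s /\ r) = min(0.4, 0.1) = 0.1
(((~q /\ ~s) -> q) -> (s /\ r)): 1 > 0.1, so result = 0.1
~r: Gödel ¬ of 0.1 = 0 (operand ≠ 0)
((((~q /\ ~s) -> q) -> (s /\ r)) -> ~r): 0.1 > 0, so result = 0
((p /\ q) -> ((((~q /\ ~s) -> q) -> (s /\ r)) -> ~r)): 0.7 > 0, so result = 0
((q -> (q -> (p /\ p))) \/ ((p /\ q) -> ((((~q /\ ~s) -> q) -> (s /\ r)) -> ~r))) = max(0.7, 0) = 0.7

0.70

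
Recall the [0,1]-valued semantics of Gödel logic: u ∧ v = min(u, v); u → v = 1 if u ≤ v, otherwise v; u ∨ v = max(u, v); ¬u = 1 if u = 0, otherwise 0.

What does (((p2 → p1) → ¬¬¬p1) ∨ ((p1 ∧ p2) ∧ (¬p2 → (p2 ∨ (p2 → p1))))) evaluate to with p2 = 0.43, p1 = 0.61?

0.43

(p2 → p1): 0.43 ≤ 0.61, so result = 1
¬p1: Gödel ¬ of 0.61 = 0 (operand ≠ 0)
¬¬p1: Gödel ¬ of 0 = 1 (operand is 0)
¬¬¬p1: Gödel ¬ of 1 = 0 (operand ≠ 0)
((p2 → p1) → ¬¬¬p1): 1 > 0, so result = 0
(p1 ∧ p2) = min(0.61, 0.43) = 0.43
¬p2: Gödel ¬ of 0.43 = 0 (operand ≠ 0)
(p2 → p1): 0.43 ≤ 0.61, so result = 1
(p2 ∨ (p2 → p1)) = max(0.43, 1) = 1
(¬p2 → (p2 ∨ (p2 → p1))): 0 ≤ 1, so result = 1
((p1 ∧ p2) ∧ (¬p2 → (p2 ∨ (p2 → p1)))) = min(0.43, 1) = 0.43
(((p2 → p1) → ¬¬¬p1) ∨ ((p1 ∧ p2) ∧ (¬p2 → (p2 ∨ (p2 → p1))))) = max(0, 0.43) = 0.43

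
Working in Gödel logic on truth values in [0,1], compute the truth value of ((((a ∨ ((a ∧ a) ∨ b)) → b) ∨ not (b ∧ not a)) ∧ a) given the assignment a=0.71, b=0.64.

(a ∧ a) = min(0.71, 0.71) = 0.71
((a ∧ a) ∨ b) = max(0.71, 0.64) = 0.71
(a ∨ ((a ∧ a) ∨ b)) = max(0.71, 0.71) = 0.71
((a ∨ ((a ∧ a) ∨ b)) → b): 0.71 > 0.64, so result = 0.64
not a: Gödel ¬ of 0.71 = 0 (operand ≠ 0)
(b ∧ not a) = min(0.64, 0) = 0
not (b ∧ not a): Gödel ¬ of 0 = 1 (operand is 0)
(((a ∨ ((a ∧ a) ∨ b)) → b) ∨ not (b ∧ not a)) = max(0.64, 1) = 1
((((a ∨ ((a ∧ a) ∨ b)) → b) ∨ not (b ∧ not a)) ∧ a) = min(1, 0.71) = 0.71

0.71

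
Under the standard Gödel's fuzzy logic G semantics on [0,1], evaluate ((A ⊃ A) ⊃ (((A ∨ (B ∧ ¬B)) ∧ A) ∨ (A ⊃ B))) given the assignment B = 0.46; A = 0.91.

0.91

(A ⊃ A): 0.91 ≤ 0.91, so result = 1
¬B: Gödel ¬ of 0.46 = 0 (operand ≠ 0)
(B ∧ ¬B) = min(0.46, 0) = 0
(A ∨ (B ∧ ¬B)) = max(0.91, 0) = 0.91
((A ∨ (B ∧ ¬B)) ∧ A) = min(0.91, 0.91) = 0.91
(A ⊃ B): 0.91 > 0.46, so result = 0.46
(((A ∨ (B ∧ ¬B)) ∧ A) ∨ (A ⊃ B)) = max(0.91, 0.46) = 0.91
((A ⊃ A) ⊃ (((A ∨ (B ∧ ¬B)) ∧ A) ∨ (A ⊃ B))): 1 > 0.91, so result = 0.91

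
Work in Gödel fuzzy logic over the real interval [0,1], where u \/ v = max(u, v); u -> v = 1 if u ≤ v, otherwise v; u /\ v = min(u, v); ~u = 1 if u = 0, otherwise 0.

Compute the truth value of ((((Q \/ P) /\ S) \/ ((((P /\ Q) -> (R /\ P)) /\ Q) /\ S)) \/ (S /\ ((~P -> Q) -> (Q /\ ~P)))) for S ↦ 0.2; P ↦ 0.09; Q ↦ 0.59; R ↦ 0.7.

(Q \/ P) = max(0.59, 0.09) = 0.59
((Q \/ P) /\ S) = min(0.59, 0.2) = 0.2
(P /\ Q) = min(0.09, 0.59) = 0.09
(R /\ P) = min(0.7, 0.09) = 0.09
((P /\ Q) -> (R /\ P)): 0.09 ≤ 0.09, so result = 1
(((P /\ Q) -> (R /\ P)) /\ Q) = min(1, 0.59) = 0.59
((((P /\ Q) -> (R /\ P)) /\ Q) /\ S) = min(0.59, 0.2) = 0.2
(((Q \/ P) /\ S) \/ ((((P /\ Q) -> (R /\ P)) /\ Q) /\ S)) = max(0.2, 0.2) = 0.2
~P: Gödel ¬ of 0.09 = 0 (operand ≠ 0)
(~P -> Q): 0 ≤ 0.59, so result = 1
~P: Gödel ¬ of 0.09 = 0 (operand ≠ 0)
(Q /\ ~P) = min(0.59, 0) = 0
((~P -> Q) -> (Q /\ ~P)): 1 > 0, so result = 0
(S /\ ((~P -> Q) -> (Q /\ ~P))) = min(0.2, 0) = 0
((((Q \/ P) /\ S) \/ ((((P /\ Q) -> (R /\ P)) /\ Q) /\ S)) \/ (S /\ ((~P -> Q) -> (Q /\ ~P)))) = max(0.2, 0) = 0.2

0.20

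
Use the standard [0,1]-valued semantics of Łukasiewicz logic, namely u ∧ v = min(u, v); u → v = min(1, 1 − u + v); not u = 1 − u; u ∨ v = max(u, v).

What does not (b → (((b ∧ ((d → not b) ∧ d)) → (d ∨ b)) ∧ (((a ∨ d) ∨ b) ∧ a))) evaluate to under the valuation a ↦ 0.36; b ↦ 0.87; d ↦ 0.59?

0.51

not b: Łukasiewicz ¬ gives 1 − 0.87 = 0.13
(d → not b): min(1, 1 − 0.59 + 0.13) = 0.54
((d → not b) ∧ d) = min(0.54, 0.59) = 0.54
(b ∧ ((d → not b) ∧ d)) = min(0.87, 0.54) = 0.54
(d ∨ b) = max(0.59, 0.87) = 0.87
((b ∧ ((d → not b) ∧ d)) → (d ∨ b)): min(1, 1 − 0.54 + 0.87) = 1
(a ∨ d) = max(0.36, 0.59) = 0.59
((a ∨ d) ∨ b) = max(0.59, 0.87) = 0.87
(((a ∨ d) ∨ b) ∧ a) = min(0.87, 0.36) = 0.36
(((b ∧ ((d → not b) ∧ d)) → (d ∨ b)) ∧ (((a ∨ d) ∨ b) ∧ a)) = min(1, 0.36) = 0.36
(b → (((b ∧ ((d → not b) ∧ d)) → (d ∨ b)) ∧ (((a ∨ d) ∨ b) ∧ a))): min(1, 1 − 0.87 + 0.36) = 0.49
not (b → (((b ∧ ((d → not b) ∧ d)) → (d ∨ b)) ∧ (((a ∨ d) ∨ b) ∧ a))): Łukasiewicz ¬ gives 1 − 0.49 = 0.51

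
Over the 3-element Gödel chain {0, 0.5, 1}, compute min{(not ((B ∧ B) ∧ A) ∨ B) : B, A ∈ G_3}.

0.50

The minimum is attained at B = 0.5, A = 0.5:
  (B ∧ B) = min(0.5, 0.5) = 0.5
  ((B ∧ B) ∧ A) = min(0.5, 0.5) = 0.5
  not ((B ∧ B) ∧ A): Gödel ¬ of 0.5 = 0 (operand ≠ 0)
  (not ((B ∧ B) ∧ A) ∨ B) = max(0, 0.5) = 0.5
Checking all 9 assignments confirms none give a value below 0.50.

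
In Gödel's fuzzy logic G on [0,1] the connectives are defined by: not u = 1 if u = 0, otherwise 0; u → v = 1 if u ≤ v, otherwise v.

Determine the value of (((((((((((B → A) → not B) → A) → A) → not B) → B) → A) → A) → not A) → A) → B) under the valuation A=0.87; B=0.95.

(B → A): 0.95 > 0.87, so result = 0.87
not B: Gödel ¬ of 0.95 = 0 (operand ≠ 0)
((B → A) → not B): 0.87 > 0, so result = 0
(((B → A) → not B) → A): 0 ≤ 0.87, so result = 1
((((B → A) → not B) → A) → A): 1 > 0.87, so result = 0.87
not B: Gödel ¬ of 0.95 = 0 (operand ≠ 0)
(((((B → A) → not B) → A) → A) → not B): 0.87 > 0, so result = 0
((((((B → A) → not B) → A) → A) → not B) → B): 0 ≤ 0.95, so result = 1
(((((((B → A) → not B) → A) → A) → not B) → B) → A): 1 > 0.87, so result = 0.87
((((((((B → A) → not B) → A) → A) → not B) → B) → A) → A): 0.87 ≤ 0.87, so result = 1
not A: Gödel ¬ of 0.87 = 0 (operand ≠ 0)
(((((((((B → A) → not B) → A) → A) → not B) → B) → A) → A) → not A): 1 > 0, so result = 0
((((((((((B → A) → not B) → A) → A) → not B) → B) → A) → A) → not A) → A): 0 ≤ 0.87, so result = 1
(((((((((((B → A) → not B) → A) → A) → not B) → B) → A) → A) → not A) → A) → B): 1 > 0.95, so result = 0.95

0.95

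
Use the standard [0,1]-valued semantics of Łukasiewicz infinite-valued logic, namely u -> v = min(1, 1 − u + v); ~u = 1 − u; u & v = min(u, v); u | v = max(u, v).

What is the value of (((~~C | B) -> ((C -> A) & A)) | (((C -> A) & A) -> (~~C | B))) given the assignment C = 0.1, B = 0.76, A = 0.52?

~C: Łukasiewicz ¬ gives 1 − 0.1 = 0.9
~~C: Łukasiewicz ¬ gives 1 − 0.9 = 0.1
(~~C | B) = max(0.1, 0.76) = 0.76
(C -> A): min(1, 1 − 0.1 + 0.52) = 1
((C -> A) & A) = min(1, 0.52) = 0.52
((~~C | B) -> ((C -> A) & A)): min(1, 1 − 0.76 + 0.52) = 0.76
(C -> A): min(1, 1 − 0.1 + 0.52) = 1
((C -> A) & A) = min(1, 0.52) = 0.52
~C: Łukasiewicz ¬ gives 1 − 0.1 = 0.9
~~C: Łukasiewicz ¬ gives 1 − 0.9 = 0.1
(~~C | B) = max(0.1, 0.76) = 0.76
(((C -> A) & A) -> (~~C | B)): min(1, 1 − 0.52 + 0.76) = 1
(((~~C | B) -> ((C -> A) & A)) | (((C -> A) & A) -> (~~C | B))) = max(0.76, 1) = 1

1.00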